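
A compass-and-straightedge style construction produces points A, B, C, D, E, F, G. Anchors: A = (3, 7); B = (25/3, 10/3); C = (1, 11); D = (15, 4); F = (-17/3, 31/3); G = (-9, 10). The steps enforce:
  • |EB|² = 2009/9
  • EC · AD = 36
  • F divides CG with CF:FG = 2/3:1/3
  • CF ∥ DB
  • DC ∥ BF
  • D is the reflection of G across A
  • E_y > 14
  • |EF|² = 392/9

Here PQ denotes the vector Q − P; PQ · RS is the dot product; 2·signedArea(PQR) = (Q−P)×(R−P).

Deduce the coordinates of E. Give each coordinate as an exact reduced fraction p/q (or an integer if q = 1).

1. E_x = -1  [line -12·x + 3·y + -57 = 0 ∩ |EB|² = 2009/9]
2. E_y = 15  [line -12·x + 3·y + -57 = 0 ∩ |EB|² = 2009/9]
   → E = (-1, 15)

E = (-1, 15)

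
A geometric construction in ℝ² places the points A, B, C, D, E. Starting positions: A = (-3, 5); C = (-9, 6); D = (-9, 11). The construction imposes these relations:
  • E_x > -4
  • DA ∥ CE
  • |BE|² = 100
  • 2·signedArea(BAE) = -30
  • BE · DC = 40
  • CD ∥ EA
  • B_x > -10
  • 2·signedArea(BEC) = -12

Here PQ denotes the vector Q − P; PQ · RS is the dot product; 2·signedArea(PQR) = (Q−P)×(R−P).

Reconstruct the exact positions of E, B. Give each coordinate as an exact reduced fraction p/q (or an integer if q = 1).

1. E_x = -3  [CD ∥ EA ∩ DA ∥ CE]
2. E_y = 0  [CD ∥ EA ∩ DA ∥ CE]
   → E = (-3, 0)
3. B_x = -9  [2·signedArea(BEC) = -12 ∩ BE · DC = 40]
4. B_y = 8  [2·signedArea(BEC) = -12 ∩ BE · DC = 40]
   → B = (-9, 8)

B = (-9, 8)
E = (-3, 0)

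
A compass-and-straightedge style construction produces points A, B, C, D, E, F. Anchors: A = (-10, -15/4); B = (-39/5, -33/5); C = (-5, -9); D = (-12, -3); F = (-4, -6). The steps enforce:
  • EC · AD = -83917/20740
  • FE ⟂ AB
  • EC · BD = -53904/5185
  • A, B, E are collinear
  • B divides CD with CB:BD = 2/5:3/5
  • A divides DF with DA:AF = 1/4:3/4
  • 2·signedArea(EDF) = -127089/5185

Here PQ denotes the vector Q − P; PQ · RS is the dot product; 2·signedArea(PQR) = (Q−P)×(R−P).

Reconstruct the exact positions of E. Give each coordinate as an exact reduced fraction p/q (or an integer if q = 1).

1. E_x = -34591/5185  [A, B, E are collinear ∩ FE ⟂ AB]
2. E_y = -41802/5185  [A, B, E are collinear ∩ FE ⟂ AB]
   → E = (-34591/5185, -41802/5185)

E = (-34591/5185, -41802/5185)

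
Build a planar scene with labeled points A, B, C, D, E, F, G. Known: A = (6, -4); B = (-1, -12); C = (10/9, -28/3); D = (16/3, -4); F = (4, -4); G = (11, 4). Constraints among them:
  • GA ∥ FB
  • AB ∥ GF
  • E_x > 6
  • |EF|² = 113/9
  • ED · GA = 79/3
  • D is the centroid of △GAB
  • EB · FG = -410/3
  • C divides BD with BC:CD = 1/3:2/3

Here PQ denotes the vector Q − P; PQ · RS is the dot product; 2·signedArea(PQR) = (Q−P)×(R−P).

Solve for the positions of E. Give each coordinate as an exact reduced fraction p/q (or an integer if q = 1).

1. E_x = 19/3  [EB · FG = -410/3 ∩ ED · GA = 79/3]
2. E_y = -4/3  [EB · FG = -410/3 ∩ ED · GA = 79/3]
   → E = (19/3, -4/3)

E = (19/3, -4/3)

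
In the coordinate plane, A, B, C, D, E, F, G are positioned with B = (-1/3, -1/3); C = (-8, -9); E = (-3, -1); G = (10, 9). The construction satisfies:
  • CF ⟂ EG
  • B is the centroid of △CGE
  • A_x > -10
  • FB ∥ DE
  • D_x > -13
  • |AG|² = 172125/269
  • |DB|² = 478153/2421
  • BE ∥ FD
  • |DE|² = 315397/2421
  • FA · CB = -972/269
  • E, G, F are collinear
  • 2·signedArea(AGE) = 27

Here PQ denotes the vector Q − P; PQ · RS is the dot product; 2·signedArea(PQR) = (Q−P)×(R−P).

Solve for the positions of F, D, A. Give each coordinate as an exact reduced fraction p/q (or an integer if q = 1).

A = (-2422/269, -2070/269)
D = (-10228/807, -5695/807)
F = (-2692/269, -1719/269)

1. F_x = -2692/269  [E, G, F are collinear ∩ CF ⟂ EG]
2. F_y = -1719/269  [E, G, F are collinear ∩ CF ⟂ EG]
   → F = (-2692/269, -1719/269)
3. D_x = -10228/807  [FB ∥ DE ∩ BE ∥ FD]
4. D_y = -5695/807  [FB ∥ DE ∩ BE ∥ FD]
   → D = (-10228/807, -5695/807)
5. A_x = -2422/269  [2·signedArea(AGE) = 27 ∩ FA · CB = -972/269]
6. A_y = -2070/269  [2·signedArea(AGE) = 27 ∩ FA · CB = -972/269]
   → A = (-2422/269, -2070/269)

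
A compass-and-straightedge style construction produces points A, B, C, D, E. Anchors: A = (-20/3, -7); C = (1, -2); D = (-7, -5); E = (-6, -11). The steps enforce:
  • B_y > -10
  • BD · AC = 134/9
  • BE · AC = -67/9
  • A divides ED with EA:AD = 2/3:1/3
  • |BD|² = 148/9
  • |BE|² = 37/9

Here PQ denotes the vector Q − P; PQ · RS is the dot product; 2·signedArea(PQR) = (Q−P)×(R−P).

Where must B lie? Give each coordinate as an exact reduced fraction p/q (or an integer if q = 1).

1. B_x = -19/3  [line -23/3·x + -5·y + -842/9 = 0 ∩ |BE|² = 37/9]
2. B_y = -9  [line -23/3·x + -5·y + -842/9 = 0 ∩ |BE|² = 37/9]
   → B = (-19/3, -9)

B = (-19/3, -9)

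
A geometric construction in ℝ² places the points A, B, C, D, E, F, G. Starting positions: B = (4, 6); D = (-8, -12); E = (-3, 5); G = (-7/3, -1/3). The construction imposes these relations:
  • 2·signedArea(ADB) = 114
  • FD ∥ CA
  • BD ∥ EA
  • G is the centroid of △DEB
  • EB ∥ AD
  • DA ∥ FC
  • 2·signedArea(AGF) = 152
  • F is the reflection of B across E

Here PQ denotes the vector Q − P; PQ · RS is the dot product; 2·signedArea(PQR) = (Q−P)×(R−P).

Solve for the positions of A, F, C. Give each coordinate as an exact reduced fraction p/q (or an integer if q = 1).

A = (-15, -13)
C = (-17, 3)
F = (-10, 4)

1. A_x = -15  [EB ∥ AD ∩ BD ∥ EA]
2. A_y = -13  [EB ∥ AD ∩ BD ∥ EA]
   → A = (-15, -13)
3. F_x = -10  [F is the reflection of B across E]
4. F_y = 4  [F is the reflection of B across E]
   → F = (-10, 4)
5. C_x = -17  [FD ∥ CA ∩ DA ∥ FC]
6. C_y = 3  [FD ∥ CA ∩ DA ∥ FC]
   → C = (-17, 3)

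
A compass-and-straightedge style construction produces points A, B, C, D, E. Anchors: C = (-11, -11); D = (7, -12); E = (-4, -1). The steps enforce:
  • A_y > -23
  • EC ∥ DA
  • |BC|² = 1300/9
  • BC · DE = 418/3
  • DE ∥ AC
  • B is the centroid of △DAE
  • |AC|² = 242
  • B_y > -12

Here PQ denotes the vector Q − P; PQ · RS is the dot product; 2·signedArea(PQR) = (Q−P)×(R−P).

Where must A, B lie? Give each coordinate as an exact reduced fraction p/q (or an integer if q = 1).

1. A_x = 0  [DE ∥ AC ∩ EC ∥ DA]
2. A_y = -22  [DE ∥ AC ∩ EC ∥ DA]
   → A = (0, -22)
3. B_x = 1  [B is the centroid of △DAE]
4. B_y = -35/3  [B is the centroid of △DAE]
   → B = (1, -35/3)

A = (0, -22)
B = (1, -35/3)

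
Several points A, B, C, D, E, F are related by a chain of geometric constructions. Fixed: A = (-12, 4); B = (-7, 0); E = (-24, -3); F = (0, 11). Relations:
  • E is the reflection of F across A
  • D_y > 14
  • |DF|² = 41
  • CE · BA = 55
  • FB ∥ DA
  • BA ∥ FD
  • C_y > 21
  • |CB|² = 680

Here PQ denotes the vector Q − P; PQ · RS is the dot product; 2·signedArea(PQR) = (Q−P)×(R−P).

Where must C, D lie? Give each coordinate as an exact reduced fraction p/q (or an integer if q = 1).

C = (7, 22)
D = (-5, 15)

1. C_x = 7  [line 5·x + -4·y + 53 = 0 ∩ |CB|² = 680]
2. C_y = 22  [line 5·x + -4·y + 53 = 0 ∩ |CB|² = 680]
   → C = (7, 22)
3. D_x = -5  [FB ∥ DA ∩ BA ∥ FD]
4. D_y = 15  [FB ∥ DA ∩ BA ∥ FD]
   → D = (-5, 15)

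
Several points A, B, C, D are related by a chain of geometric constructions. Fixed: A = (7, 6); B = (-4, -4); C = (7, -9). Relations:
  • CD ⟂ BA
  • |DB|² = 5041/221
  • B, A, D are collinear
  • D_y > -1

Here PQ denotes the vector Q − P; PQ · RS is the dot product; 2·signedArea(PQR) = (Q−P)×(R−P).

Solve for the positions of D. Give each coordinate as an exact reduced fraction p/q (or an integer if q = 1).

1. D_x = -103/221  [B, A, D are collinear ∩ CD ⟂ BA]
2. D_y = -174/221  [B, A, D are collinear ∩ CD ⟂ BA]
   → D = (-103/221, -174/221)

D = (-103/221, -174/221)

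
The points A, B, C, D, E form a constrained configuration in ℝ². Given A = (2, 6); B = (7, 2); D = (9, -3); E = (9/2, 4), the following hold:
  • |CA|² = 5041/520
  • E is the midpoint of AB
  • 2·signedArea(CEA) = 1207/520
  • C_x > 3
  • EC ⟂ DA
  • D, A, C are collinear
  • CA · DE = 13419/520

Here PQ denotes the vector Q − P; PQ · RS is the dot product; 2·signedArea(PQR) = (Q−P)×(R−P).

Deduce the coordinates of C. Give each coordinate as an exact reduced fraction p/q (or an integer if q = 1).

C = (1017/260, 921/260)

1. C_x = 1017/260  [D, A, C are collinear ∩ EC ⟂ DA]
2. C_y = 921/260  [D, A, C are collinear ∩ EC ⟂ DA]
   → C = (1017/260, 921/260)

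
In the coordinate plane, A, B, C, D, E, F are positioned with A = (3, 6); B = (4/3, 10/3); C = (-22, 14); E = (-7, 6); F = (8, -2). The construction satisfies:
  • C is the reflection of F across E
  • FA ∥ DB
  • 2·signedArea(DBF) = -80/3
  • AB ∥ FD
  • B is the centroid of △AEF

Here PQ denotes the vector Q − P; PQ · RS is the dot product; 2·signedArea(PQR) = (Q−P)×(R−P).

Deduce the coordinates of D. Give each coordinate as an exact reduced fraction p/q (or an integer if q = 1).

D = (19/3, -14/3)

1. D_x = 19/3  [FA ∥ DB ∩ AB ∥ FD]
2. D_y = -14/3  [FA ∥ DB ∩ AB ∥ FD]
   → D = (19/3, -14/3)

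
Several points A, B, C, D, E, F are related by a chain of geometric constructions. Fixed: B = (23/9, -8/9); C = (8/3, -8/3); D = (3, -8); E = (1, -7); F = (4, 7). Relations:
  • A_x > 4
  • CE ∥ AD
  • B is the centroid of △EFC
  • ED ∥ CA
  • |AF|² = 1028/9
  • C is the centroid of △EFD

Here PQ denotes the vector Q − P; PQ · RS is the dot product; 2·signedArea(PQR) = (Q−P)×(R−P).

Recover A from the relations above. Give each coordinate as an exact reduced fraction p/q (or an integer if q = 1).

A = (14/3, -11/3)

1. A_x = 14/3  [CE ∥ AD ∩ ED ∥ CA]
2. A_y = -11/3  [CE ∥ AD ∩ ED ∥ CA]
   → A = (14/3, -11/3)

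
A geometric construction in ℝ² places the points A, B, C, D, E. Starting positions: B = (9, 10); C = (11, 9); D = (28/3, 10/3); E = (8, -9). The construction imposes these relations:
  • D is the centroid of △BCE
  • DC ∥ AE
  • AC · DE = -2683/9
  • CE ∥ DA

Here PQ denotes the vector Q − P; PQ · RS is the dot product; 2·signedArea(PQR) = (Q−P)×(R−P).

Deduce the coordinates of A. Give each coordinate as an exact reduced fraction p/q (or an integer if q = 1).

A = (19/3, -44/3)

1. A_x = 19/3  [DC ∥ AE ∩ CE ∥ DA]
2. A_y = -44/3  [DC ∥ AE ∩ CE ∥ DA]
   → A = (19/3, -44/3)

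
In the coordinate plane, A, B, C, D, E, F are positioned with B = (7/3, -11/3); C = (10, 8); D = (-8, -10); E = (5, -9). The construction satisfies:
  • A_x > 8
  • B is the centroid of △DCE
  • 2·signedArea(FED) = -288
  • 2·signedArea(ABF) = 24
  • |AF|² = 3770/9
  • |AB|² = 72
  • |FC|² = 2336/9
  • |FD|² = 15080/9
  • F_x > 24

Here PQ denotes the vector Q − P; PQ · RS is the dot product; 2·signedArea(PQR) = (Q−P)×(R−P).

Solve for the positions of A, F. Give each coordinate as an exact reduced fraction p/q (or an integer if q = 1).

1. F_x = 74/3  [line 1·x + -13·y + 166 = 0 ∩ |FC|² = 2336/9]
2. F_y = 44/3  [line 1·x + -13·y + 166 = 0 ∩ |FC|² = 2336/9]
   → F = (74/3, 44/3)
3. A_x = 25/3  [line -55/3·x + 67/3·y + 302/3 = 0 ∩ |AB|² = 72]
4. A_y = 7/3  [line -55/3·x + 67/3·y + 302/3 = 0 ∩ |AB|² = 72]
   → A = (25/3, 7/3)

A = (25/3, 7/3)
F = (74/3, 44/3)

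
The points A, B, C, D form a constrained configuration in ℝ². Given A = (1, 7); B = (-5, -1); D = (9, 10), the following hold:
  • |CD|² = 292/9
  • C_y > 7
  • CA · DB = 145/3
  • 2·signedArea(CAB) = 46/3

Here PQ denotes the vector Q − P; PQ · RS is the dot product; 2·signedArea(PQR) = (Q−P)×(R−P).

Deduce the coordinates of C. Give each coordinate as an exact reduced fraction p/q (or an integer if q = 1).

1. C_x = 11/3  [2·signedArea(CAB) = 46/3 ∩ CA · DB = 145/3]
2. C_y = 8  [2·signedArea(CAB) = 46/3 ∩ CA · DB = 145/3]
   → C = (11/3, 8)

C = (11/3, 8)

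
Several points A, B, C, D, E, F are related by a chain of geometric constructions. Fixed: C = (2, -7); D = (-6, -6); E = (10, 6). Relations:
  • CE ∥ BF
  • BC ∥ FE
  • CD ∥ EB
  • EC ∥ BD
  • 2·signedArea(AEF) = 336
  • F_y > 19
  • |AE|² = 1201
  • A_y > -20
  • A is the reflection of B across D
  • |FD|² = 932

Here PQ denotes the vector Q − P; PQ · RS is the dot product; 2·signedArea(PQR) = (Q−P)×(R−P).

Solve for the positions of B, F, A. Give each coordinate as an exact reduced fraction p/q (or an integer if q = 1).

A = (-14, -19)
B = (2, 7)
F = (10, 20)

1. B_x = 2  [EC ∥ BD ∩ CD ∥ EB]
2. B_y = 7  [EC ∥ BD ∩ CD ∥ EB]
   → B = (2, 7)
3. F_x = 10  [BC ∥ FE ∩ CE ∥ BF]
4. F_y = 20  [BC ∥ FE ∩ CE ∥ BF]
   → F = (10, 20)
5. A_x = -14  [A is the reflection of B across D]
6. A_y = -19  [A is the reflection of B across D]
   → A = (-14, -19)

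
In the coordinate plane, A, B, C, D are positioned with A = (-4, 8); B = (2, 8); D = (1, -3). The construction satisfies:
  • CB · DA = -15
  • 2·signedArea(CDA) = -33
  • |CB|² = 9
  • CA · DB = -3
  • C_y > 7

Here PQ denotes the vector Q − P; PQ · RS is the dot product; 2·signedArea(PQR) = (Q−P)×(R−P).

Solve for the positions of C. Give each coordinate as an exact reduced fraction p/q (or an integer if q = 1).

C = (-1, 8)

1. C_x = -1  [CA · DB = -3 ∩ CB · DA = -15]
2. C_y = 8  [CA · DB = -3 ∩ CB · DA = -15]
   → C = (-1, 8)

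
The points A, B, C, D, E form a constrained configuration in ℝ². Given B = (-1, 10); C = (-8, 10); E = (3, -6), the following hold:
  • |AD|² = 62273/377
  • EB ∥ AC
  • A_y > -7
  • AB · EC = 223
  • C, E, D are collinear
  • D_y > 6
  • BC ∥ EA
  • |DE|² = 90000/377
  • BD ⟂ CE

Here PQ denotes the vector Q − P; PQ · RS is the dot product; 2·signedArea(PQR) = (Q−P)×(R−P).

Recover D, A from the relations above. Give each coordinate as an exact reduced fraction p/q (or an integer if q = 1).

1. D_x = -2169/377  [C, E, D are collinear ∩ BD ⟂ CE]
2. D_y = 2538/377  [C, E, D are collinear ∩ BD ⟂ CE]
   → D = (-2169/377, 2538/377)
3. A_x = -4  [EB ∥ AC ∩ BC ∥ EA]
4. A_y = -6  [EB ∥ AC ∩ BC ∥ EA]
   → A = (-4, -6)

A = (-4, -6)
D = (-2169/377, 2538/377)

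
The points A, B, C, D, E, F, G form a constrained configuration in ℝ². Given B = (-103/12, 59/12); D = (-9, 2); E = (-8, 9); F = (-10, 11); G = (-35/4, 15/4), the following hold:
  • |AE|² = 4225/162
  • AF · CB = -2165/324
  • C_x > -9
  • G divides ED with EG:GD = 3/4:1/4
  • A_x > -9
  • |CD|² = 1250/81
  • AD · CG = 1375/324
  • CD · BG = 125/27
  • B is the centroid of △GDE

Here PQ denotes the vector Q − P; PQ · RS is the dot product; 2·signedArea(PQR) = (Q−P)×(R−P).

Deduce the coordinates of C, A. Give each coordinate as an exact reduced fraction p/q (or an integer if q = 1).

1. C_x = -76/9  [line 1/6·x + 7/6·y + -295/54 = 0 ∩ |CD|² = 1250/81]
2. C_y = 53/9  [line 1/6·x + 7/6·y + -295/54 = 0 ∩ |CD|² = 1250/81]
   → C = (-76/9, 53/9)
3. A_x = -157/18  [line 11/36·x + 77/36·y + -935/162 = 0 ∩ |AE|² = 4225/162]
4. A_y = 71/18  [line 11/36·x + 77/36·y + -935/162 = 0 ∩ |AE|² = 4225/162]
   → A = (-157/18, 71/18)

A = (-157/18, 71/18)
C = (-76/9, 53/9)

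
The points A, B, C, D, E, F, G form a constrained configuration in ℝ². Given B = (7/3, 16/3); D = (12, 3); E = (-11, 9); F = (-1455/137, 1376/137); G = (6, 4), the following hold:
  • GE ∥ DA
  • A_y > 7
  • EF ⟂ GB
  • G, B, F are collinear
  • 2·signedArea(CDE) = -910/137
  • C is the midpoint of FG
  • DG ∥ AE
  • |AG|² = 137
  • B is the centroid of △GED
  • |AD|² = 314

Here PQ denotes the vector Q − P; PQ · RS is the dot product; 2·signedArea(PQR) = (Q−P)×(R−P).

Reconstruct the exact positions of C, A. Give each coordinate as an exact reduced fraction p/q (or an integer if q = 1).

1. C_x = -633/274  [C is the midpoint of FG]
2. C_y = 962/137  [C is the midpoint of FG]
   → C = (-633/274, 962/137)
3. A_x = -5  [DG ∥ AE ∩ GE ∥ DA]
4. A_y = 8  [DG ∥ AE ∩ GE ∥ DA]
   → A = (-5, 8)

A = (-5, 8)
C = (-633/274, 962/137)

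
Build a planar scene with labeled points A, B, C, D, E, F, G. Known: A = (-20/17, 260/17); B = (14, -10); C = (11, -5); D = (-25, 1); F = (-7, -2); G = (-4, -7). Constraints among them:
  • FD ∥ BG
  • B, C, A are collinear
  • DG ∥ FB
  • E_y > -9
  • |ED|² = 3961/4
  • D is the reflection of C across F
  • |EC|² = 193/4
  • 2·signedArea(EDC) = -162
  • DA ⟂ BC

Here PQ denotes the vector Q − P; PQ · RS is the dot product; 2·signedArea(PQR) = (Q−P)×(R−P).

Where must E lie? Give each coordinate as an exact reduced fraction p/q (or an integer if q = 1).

E = (5, -17/2)

1. E_x = 5  [line 6·x + 36·y + 276 = 0 ∩ |EC|² = 193/4]
2. E_y = -17/2  [line 6·x + 36·y + 276 = 0 ∩ |EC|² = 193/4]
   → E = (5, -17/2)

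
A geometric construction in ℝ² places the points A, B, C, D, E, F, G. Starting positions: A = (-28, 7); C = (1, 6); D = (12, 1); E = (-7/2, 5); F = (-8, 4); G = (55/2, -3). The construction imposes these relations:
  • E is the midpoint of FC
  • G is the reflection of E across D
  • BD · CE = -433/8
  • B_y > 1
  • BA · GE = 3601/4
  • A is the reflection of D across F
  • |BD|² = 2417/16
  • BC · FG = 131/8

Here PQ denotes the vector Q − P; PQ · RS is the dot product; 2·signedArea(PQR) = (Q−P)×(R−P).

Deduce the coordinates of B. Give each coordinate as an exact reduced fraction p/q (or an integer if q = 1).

B = (-1/4, 2)

1. B_x = -1/4  [BD · CE = -433/8 ∩ BC · FG = 131/8]
2. B_y = 2  [BD · CE = -433/8 ∩ BC · FG = 131/8]
   → B = (-1/4, 2)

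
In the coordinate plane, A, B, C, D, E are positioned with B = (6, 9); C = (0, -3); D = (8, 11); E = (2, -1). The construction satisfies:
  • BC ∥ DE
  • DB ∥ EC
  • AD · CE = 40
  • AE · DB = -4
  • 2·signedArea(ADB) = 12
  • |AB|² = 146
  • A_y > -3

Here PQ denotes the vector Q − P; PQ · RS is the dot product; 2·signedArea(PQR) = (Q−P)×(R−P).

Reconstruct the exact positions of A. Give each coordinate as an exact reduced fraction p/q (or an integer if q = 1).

1. A_x = 1  [AD · CE = 40 ∩ 2·signedArea(ADB) = 12]
2. A_y = -2  [AD · CE = 40 ∩ 2·signedArea(ADB) = 12]
   → A = (1, -2)

A = (1, -2)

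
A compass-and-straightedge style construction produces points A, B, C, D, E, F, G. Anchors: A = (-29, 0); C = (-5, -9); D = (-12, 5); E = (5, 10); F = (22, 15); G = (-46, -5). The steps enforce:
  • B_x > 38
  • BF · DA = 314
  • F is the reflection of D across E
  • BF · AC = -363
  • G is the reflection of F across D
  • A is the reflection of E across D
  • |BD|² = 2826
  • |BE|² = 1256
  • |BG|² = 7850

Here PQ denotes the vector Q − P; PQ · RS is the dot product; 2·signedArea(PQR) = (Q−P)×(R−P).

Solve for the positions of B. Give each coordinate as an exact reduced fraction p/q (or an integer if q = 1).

1. B_x = 39  [BF · DA = 314 ∩ BF · AC = -363]
2. B_y = 20  [BF · DA = 314 ∩ BF · AC = -363]
   → B = (39, 20)

B = (39, 20)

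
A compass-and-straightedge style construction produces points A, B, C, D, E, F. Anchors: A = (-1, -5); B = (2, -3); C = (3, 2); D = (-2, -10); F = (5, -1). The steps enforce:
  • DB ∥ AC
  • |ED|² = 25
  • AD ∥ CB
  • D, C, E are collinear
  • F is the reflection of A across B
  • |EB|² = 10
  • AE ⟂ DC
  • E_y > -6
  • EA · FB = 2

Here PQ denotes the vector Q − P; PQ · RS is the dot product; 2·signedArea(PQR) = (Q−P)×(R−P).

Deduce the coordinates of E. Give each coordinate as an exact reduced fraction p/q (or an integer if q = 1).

1. E_x = -1/13  [D, C, E are collinear ∩ AE ⟂ DC]
2. E_y = -70/13  [D, C, E are collinear ∩ AE ⟂ DC]
   → E = (-1/13, -70/13)

E = (-1/13, -70/13)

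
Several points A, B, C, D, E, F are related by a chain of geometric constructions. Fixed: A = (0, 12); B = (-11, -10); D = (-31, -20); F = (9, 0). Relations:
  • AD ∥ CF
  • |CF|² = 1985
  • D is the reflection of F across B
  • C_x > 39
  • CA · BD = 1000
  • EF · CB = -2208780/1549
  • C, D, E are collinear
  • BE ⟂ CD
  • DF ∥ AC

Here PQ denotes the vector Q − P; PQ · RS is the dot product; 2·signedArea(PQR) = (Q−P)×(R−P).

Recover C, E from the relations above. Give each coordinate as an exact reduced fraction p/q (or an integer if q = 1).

1. C_x = 40  [AD ∥ CF ∩ DF ∥ AC]
2. C_y = 32  [AD ∥ CF ∩ DF ∥ AC]
   → C = (40, 32)
3. E_x = -20471/1549  [C, D, E are collinear ∩ BE ⟂ CD]
4. E_y = -10804/1549  [C, D, E are collinear ∩ BE ⟂ CD]
   → E = (-20471/1549, -10804/1549)

C = (40, 32)
E = (-20471/1549, -10804/1549)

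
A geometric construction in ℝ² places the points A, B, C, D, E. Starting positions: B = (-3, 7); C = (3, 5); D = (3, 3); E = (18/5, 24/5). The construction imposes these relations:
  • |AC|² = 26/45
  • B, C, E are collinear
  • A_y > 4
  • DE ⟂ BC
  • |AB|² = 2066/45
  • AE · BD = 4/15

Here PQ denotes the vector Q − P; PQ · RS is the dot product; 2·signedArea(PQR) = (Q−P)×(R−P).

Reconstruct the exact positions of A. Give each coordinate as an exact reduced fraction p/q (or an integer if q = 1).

1. A_x = 16/5  [line -6·x + 4·y + 32/15 = 0 ∩ |AB|² = 2066/45]
2. A_y = 64/15  [line -6·x + 4·y + 32/15 = 0 ∩ |AB|² = 2066/45]
   → A = (16/5, 64/15)

A = (16/5, 64/15)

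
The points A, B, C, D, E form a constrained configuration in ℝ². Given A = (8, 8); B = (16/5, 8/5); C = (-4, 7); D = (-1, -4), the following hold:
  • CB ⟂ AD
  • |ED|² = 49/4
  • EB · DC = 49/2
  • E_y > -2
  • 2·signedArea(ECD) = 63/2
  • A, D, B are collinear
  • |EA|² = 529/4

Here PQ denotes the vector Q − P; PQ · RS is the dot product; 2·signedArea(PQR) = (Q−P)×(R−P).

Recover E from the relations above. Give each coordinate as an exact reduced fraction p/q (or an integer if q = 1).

1. E_x = 11/10  [2·signedArea(ECD) = 63/2 ∩ EB · DC = 49/2]
2. E_y = -6/5  [2·signedArea(ECD) = 63/2 ∩ EB · DC = 49/2]
   → E = (11/10, -6/5)

E = (11/10, -6/5)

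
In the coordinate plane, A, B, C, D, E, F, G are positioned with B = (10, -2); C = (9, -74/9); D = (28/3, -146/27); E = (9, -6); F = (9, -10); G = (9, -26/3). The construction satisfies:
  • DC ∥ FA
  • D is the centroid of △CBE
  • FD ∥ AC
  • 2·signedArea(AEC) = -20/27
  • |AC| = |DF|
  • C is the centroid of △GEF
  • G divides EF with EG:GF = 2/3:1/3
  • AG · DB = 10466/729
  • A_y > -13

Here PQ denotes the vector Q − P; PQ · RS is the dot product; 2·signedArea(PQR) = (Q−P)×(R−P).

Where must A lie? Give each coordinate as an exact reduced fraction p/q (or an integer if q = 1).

A = (26/3, -346/27)

1. A_x = 26/3  [FD ∥ AC ∩ DC ∥ FA]
2. A_y = -346/27  [FD ∥ AC ∩ DC ∥ FA]
   → A = (26/3, -346/27)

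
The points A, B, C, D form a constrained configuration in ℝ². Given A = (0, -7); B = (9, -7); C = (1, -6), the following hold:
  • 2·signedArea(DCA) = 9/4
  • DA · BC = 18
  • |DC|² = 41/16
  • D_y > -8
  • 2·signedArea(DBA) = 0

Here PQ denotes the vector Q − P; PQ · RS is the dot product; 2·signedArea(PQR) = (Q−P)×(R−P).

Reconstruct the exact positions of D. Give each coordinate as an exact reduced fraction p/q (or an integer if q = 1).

D = (9/4, -7)

1. D_x = 9/4  [2·signedArea(DBA) = 0 ∩ 2·signedArea(DCA) = 9/4]
2. D_y = -7  [2·signedArea(DBA) = 0 ∩ 2·signedArea(DCA) = 9/4]
   → D = (9/4, -7)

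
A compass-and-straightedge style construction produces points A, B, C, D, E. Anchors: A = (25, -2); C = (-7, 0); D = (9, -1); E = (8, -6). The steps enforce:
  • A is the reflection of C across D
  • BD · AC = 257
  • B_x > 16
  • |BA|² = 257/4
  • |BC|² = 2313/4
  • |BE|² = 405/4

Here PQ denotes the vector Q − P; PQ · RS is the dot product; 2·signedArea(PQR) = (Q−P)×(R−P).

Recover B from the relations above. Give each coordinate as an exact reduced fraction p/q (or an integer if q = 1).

1. B_x = 17  [line 32·x + -2·y + -547 = 0 ∩ |BA|² = 257/4]
2. B_y = -3/2  [line 32·x + -2·y + -547 = 0 ∩ |BA|² = 257/4]
   → B = (17, -3/2)

B = (17, -3/2)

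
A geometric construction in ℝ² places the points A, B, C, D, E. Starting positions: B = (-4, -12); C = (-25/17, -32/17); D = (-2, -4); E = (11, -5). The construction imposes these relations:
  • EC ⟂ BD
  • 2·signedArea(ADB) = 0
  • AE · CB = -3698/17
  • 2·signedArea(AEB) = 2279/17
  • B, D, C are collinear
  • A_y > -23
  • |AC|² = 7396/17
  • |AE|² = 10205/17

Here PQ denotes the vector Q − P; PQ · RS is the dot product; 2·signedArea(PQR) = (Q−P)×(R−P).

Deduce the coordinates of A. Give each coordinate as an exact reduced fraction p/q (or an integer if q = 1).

A = (-111/17, -376/17)

1. A_x = -111/17  [2·signedArea(ADB) = 0 ∩ 2·signedArea(AEB) = 2279/17]
2. A_y = -376/17  [2·signedArea(ADB) = 0 ∩ 2·signedArea(AEB) = 2279/17]
   → A = (-111/17, -376/17)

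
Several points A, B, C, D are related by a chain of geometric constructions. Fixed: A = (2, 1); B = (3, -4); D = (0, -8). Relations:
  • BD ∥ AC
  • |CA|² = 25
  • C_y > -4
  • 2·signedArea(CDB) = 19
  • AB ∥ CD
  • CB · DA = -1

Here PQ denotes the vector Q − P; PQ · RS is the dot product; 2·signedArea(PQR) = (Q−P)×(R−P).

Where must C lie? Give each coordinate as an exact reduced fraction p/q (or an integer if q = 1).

1. C_x = -1  [AB ∥ CD ∩ BD ∥ AC]
2. C_y = -3  [AB ∥ CD ∩ BD ∥ AC]
   → C = (-1, -3)

C = (-1, -3)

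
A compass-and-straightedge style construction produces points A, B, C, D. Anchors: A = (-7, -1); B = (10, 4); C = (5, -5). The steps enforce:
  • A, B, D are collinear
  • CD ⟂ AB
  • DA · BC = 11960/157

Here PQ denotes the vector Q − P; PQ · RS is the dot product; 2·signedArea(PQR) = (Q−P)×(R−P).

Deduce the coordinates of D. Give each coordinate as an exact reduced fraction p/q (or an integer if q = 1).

D = (465/157, 303/157)

1. D_x = 465/157  [A, B, D are collinear ∩ CD ⟂ AB]
2. D_y = 303/157  [A, B, D are collinear ∩ CD ⟂ AB]
   → D = (465/157, 303/157)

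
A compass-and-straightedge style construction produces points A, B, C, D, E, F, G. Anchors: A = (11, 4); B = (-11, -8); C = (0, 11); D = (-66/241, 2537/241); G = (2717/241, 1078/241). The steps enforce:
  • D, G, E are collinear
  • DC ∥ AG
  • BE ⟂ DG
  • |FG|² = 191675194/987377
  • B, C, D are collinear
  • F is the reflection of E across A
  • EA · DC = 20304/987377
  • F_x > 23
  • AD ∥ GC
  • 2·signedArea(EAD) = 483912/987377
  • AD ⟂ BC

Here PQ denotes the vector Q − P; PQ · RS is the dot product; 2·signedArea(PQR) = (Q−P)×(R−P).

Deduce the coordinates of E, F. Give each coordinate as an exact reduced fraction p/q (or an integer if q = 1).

1. E_x = -1055208/987377  [D, G, E are collinear ∩ BE ⟂ DG]
2. E_y = 10805527/987377  [D, G, E are collinear ∩ BE ⟂ DG]
   → E = (-1055208/987377, 10805527/987377)
3. F_x = 22777502/987377  [F is the reflection of E across A]
4. F_y = -2906511/987377  [F is the reflection of E across A]
   → F = (22777502/987377, -2906511/987377)

E = (-1055208/987377, 10805527/987377)
F = (22777502/987377, -2906511/987377)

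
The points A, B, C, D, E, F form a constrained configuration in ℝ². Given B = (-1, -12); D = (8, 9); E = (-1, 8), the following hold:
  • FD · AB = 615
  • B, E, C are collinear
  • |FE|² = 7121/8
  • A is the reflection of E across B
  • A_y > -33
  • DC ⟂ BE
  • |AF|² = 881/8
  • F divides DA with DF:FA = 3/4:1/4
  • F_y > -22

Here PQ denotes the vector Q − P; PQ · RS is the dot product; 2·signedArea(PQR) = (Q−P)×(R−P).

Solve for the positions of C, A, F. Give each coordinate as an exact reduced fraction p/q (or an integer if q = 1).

1. C_x = -1  [B, E, C are collinear ∩ DC ⟂ BE]
2. C_y = 9  [B, E, C are collinear ∩ DC ⟂ BE]
   → C = (-1, 9)
3. A_x = -1  [A is the reflection of E across B]
4. A_y = -32  [A is the reflection of E across B]
   → A = (-1, -32)
5. F_x = 5/4  [F divides DA with DF:FA = 3/4:1/4]
6. F_y = -87/4  [F divides DA with DF:FA = 3/4:1/4]
   → F = (5/4, -87/4)

A = (-1, -32)
C = (-1, 9)
F = (5/4, -87/4)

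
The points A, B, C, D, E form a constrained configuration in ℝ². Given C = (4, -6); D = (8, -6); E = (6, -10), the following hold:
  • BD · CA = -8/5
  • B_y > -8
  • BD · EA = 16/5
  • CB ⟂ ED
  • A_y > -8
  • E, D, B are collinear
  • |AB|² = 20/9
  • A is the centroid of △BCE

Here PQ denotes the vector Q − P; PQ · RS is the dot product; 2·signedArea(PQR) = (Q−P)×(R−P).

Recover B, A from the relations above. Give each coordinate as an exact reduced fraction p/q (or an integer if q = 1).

A = (86/15, -118/15)
B = (36/5, -38/5)

1. B_x = 36/5  [E, D, B are collinear ∩ CB ⟂ ED]
2. B_y = -38/5  [E, D, B are collinear ∩ CB ⟂ ED]
   → B = (36/5, -38/5)
3. A_x = 86/15  [A is the centroid of △BCE]
4. A_y = -118/15  [A is the centroid of △BCE]
   → A = (86/15, -118/15)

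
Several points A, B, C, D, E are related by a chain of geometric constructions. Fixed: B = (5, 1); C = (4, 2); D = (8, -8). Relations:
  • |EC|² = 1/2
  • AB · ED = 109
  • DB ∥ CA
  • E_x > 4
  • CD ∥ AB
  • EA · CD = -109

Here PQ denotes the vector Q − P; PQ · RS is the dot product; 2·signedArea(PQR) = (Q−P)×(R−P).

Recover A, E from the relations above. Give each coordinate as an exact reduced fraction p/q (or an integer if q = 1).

1. A_x = 1  [CD ∥ AB ∩ DB ∥ CA]
2. A_y = 11  [CD ∥ AB ∩ DB ∥ CA]
   → A = (1, 11)
3. E_x = 9/2  [line -4·x + 10·y + 3 = 0 ∩ |EC|² = 1/2]
4. E_y = 3/2  [line -4·x + 10·y + 3 = 0 ∩ |EC|² = 1/2]
   → E = (9/2, 3/2)

A = (1, 11)
E = (9/2, 3/2)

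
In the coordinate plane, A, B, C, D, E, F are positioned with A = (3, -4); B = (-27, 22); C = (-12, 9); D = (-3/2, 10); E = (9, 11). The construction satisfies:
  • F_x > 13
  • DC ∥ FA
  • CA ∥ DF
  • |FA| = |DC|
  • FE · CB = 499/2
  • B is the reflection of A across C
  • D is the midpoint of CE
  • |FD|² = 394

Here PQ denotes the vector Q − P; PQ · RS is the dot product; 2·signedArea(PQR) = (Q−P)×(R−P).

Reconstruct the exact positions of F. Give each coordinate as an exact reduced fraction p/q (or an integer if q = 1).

F = (27/2, -3)

1. F_x = 27/2  [DC ∥ FA ∩ CA ∥ DF]
2. F_y = -3  [DC ∥ FA ∩ CA ∥ DF]
   → F = (27/2, -3)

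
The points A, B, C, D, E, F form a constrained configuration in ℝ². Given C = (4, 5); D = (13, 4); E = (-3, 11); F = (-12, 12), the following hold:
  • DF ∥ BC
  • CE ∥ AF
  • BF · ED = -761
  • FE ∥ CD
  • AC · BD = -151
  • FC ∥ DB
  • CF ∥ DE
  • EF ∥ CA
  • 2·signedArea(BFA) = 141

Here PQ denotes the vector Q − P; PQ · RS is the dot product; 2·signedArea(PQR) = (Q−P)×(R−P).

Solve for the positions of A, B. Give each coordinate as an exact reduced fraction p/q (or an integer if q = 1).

1. A_x = -5  [CE ∥ AF ∩ EF ∥ CA]
2. A_y = 6  [CE ∥ AF ∩ EF ∥ CA]
   → A = (-5, 6)
3. B_x = 29  [DF ∥ BC ∩ FC ∥ DB]
4. B_y = -3  [DF ∥ BC ∩ FC ∥ DB]
   → B = (29, -3)

A = (-5, 6)
B = (29, -3)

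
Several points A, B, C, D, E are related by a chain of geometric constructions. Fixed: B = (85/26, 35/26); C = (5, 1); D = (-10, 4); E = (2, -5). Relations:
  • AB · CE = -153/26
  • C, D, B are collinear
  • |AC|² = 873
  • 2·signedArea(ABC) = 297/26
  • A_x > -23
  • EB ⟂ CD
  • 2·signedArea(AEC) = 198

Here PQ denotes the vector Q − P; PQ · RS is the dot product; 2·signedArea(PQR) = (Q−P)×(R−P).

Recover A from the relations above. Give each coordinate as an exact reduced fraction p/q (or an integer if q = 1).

1. A_x = -22  [2·signedArea(ABC) = 297/26 ∩ 2·signedArea(AEC) = 198]
2. A_y = 13  [2·signedArea(ABC) = 297/26 ∩ 2·signedArea(AEC) = 198]
   → A = (-22, 13)

A = (-22, 13)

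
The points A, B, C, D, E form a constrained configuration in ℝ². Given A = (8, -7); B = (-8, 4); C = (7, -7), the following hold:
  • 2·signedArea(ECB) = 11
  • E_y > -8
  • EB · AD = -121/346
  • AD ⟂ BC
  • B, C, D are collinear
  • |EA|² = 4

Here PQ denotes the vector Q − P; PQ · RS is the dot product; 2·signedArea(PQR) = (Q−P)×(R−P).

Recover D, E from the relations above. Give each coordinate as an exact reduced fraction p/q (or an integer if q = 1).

1. D_x = 2647/346  [B, C, D are collinear ∩ AD ⟂ BC]
2. D_y = -2587/346  [B, C, D are collinear ∩ AD ⟂ BC]
   → D = (2647/346, -2587/346)
3. E_x = 6  [line -11·x + -15·y + -39 = 0 ∩ |EA|² = 4]
4. E_y = -7  [line -11·x + -15·y + -39 = 0 ∩ |EA|² = 4]
   → E = (6, -7)

D = (2647/346, -2587/346)
E = (6, -7)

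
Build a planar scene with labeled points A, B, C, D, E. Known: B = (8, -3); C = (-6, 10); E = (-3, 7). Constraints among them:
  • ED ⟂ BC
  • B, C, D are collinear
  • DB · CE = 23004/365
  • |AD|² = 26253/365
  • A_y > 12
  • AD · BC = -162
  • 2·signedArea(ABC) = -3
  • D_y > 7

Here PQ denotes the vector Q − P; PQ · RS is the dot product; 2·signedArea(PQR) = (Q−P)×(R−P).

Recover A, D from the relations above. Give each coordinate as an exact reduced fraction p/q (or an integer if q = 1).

A = (-9, 13)
D = (-1056/365, 2597/365)

1. D_x = -1056/365  [B, C, D are collinear ∩ ED ⟂ BC]
2. D_y = 2597/365  [B, C, D are collinear ∩ ED ⟂ BC]
   → D = (-1056/365, 2597/365)
3. A_x = -9  [2·signedArea(ABC) = -3 ∩ AD · BC = -162]
4. A_y = 13  [2·signedArea(ABC) = -3 ∩ AD · BC = -162]
   → A = (-9, 13)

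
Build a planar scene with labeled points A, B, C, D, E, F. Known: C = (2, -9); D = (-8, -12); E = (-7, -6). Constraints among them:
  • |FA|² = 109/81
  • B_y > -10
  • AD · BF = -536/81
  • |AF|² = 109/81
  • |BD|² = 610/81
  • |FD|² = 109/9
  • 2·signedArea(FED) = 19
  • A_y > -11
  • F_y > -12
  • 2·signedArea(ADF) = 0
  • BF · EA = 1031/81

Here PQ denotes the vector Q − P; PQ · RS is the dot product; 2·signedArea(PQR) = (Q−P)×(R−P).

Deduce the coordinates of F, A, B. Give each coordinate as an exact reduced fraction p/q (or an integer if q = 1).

1. F_x = -14/3  [line 6·x + -1·y + 17 = 0 ∩ |FD|² = 109/9]
2. F_y = -11  [line 6·x + -1·y + 17 = 0 ∩ |FD|² = 109/9]
   → F = (-14/3, -11)
3. A_x = -32/9  [line -1·x + 10/3·y + 32 = 0 ∩ |FA|² = 109/81]
4. A_y = -32/3  [line -1·x + 10/3·y + 32 = 0 ∩ |FA|² = 109/81]
   → A = (-32/9, -32/3)
5. B_x = -59/9  [BF · EA = 1031/81 ∩ AD · BF = -536/81]
6. B_y = -29/3  [BF · EA = 1031/81 ∩ AD · BF = -536/81]
   → B = (-59/9, -29/3)

A = (-32/9, -32/3)
B = (-59/9, -29/3)
F = (-14/3, -11)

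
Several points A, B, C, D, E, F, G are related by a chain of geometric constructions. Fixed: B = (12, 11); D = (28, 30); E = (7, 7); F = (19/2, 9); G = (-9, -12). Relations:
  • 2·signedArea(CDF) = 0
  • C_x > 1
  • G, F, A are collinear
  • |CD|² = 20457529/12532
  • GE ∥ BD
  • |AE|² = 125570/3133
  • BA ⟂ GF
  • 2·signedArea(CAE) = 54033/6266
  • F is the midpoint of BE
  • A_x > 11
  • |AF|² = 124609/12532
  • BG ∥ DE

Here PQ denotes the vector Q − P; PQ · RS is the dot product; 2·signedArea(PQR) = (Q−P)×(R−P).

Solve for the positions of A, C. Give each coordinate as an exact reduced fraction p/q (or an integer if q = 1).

1. A_x = 36294/3133  [G, F, A are collinear ∩ BA ⟂ GF]
2. A_y = 35610/3133  [G, F, A are collinear ∩ BA ⟂ GF]
   → A = (36294/3133, 35610/3133)
3. C_x = 8097/6266  [2·signedArea(CDF) = 0 ∩ 2·signedArea(CAE) = 54033/6266]
4. C_y = -993/3133  [2·signedArea(CDF) = 0 ∩ 2·signedArea(CAE) = 54033/6266]
   → C = (8097/6266, -993/3133)

A = (36294/3133, 35610/3133)
C = (8097/6266, -993/3133)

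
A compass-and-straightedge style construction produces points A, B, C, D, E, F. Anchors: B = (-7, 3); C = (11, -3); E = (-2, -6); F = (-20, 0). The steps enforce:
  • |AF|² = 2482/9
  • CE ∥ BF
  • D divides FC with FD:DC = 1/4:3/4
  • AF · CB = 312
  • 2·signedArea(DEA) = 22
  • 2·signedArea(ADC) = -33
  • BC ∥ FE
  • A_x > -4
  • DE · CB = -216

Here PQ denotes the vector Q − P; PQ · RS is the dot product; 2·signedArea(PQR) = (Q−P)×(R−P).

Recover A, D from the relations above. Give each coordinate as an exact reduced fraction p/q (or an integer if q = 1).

A = (-11/3, -3)
D = (-49/4, -3/4)

1. A_x = -11/3  [line 18·x + -6·y + 48 = 0 ∩ |AF|² = 2482/9]
2. A_y = -3  [line 18·x + -6·y + 48 = 0 ∩ |AF|² = 2482/9]
   → A = (-11/3, -3)
3. D_x = -49/4  [2·signedArea(ADC) = -33 ∩ D divides FC with FD:DC = 1/4:3/4]
4. D_y = -3/4  [2·signedArea(ADC) = -33 ∩ D divides FC with FD:DC = 1/4:3/4]
   → D = (-49/4, -3/4)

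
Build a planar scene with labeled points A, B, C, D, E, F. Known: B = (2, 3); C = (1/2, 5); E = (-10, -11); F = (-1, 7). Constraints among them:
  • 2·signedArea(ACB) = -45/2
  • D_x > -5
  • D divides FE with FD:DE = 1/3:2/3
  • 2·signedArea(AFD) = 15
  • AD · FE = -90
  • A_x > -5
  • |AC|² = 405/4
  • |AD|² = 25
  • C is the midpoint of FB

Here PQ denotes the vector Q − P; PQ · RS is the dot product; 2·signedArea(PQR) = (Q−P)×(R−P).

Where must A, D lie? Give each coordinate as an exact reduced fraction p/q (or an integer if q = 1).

A = (-4, -4)
D = (-4, 1)

1. A_x = -4  [line 2·x + 3/2·y + 14 = 0 ∩ |AC|² = 405/4]
2. A_y = -4  [line 2·x + 3/2·y + 14 = 0 ∩ |AC|² = 405/4]
   → A = (-4, -4)
3. D_x = -4  [D divides FE with FD:DE = 1/3:2/3]
4. D_y = 1  [D divides FE with FD:DE = 1/3:2/3]
   → D = (-4, 1)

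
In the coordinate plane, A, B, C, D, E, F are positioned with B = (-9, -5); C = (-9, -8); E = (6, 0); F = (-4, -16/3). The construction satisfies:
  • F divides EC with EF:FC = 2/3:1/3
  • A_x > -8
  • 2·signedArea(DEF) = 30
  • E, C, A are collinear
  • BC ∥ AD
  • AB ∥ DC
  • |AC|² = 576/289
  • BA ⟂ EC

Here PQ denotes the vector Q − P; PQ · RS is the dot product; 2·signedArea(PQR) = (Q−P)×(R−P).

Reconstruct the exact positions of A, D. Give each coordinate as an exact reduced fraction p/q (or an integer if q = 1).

A = (-2241/289, -2120/289)
D = (-2241/289, -2987/289)

1. A_x = -2241/289  [E, C, A are collinear ∩ BA ⟂ EC]
2. A_y = -2120/289  [E, C, A are collinear ∩ BA ⟂ EC]
   → A = (-2241/289, -2120/289)
3. D_x = -2241/289  [AB ∥ DC ∩ BC ∥ AD]
4. D_y = -2987/289  [AB ∥ DC ∩ BC ∥ AD]
   → D = (-2241/289, -2987/289)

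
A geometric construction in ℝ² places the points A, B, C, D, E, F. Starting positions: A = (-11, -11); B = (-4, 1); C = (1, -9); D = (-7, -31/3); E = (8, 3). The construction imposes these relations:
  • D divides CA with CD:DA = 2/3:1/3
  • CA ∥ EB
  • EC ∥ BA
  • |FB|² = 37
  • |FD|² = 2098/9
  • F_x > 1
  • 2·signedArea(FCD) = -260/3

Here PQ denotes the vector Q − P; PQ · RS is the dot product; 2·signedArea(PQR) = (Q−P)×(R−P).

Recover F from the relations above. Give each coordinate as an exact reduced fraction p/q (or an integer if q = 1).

F = (2, 2)

1. F_x = 2  [line 4/3·x + -8·y + 40/3 = 0 ∩ |FB|² = 37]
2. F_y = 2  [line 4/3·x + -8·y + 40/3 = 0 ∩ |FB|² = 37]
   → F = (2, 2)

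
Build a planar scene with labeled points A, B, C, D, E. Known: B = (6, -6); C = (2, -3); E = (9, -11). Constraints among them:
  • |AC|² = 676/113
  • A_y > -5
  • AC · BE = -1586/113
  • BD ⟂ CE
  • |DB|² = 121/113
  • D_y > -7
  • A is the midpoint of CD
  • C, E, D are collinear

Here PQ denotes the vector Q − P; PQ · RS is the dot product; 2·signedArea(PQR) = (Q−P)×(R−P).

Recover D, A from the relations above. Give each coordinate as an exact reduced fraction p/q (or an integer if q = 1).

A = (408/113, -547/113)
D = (590/113, -755/113)

1. D_x = 590/113  [C, E, D are collinear ∩ BD ⟂ CE]
2. D_y = -755/113  [C, E, D are collinear ∩ BD ⟂ CE]
   → D = (590/113, -755/113)
3. A_x = 408/113  [A is the midpoint of CD]
4. A_y = -547/113  [A is the midpoint of CD]
   → A = (408/113, -547/113)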